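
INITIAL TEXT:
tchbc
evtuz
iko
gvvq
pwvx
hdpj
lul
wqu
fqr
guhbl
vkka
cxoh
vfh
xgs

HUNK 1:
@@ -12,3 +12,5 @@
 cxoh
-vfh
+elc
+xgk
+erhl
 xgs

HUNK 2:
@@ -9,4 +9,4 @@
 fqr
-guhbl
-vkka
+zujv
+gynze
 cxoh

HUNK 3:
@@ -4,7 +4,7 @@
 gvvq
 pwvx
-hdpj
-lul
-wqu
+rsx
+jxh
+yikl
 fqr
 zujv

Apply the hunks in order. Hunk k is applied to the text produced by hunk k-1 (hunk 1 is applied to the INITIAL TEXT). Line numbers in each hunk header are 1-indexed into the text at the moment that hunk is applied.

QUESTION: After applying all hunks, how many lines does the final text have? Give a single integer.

Hunk 1: at line 12 remove [vfh] add [elc,xgk,erhl] -> 16 lines: tchbc evtuz iko gvvq pwvx hdpj lul wqu fqr guhbl vkka cxoh elc xgk erhl xgs
Hunk 2: at line 9 remove [guhbl,vkka] add [zujv,gynze] -> 16 lines: tchbc evtuz iko gvvq pwvx hdpj lul wqu fqr zujv gynze cxoh elc xgk erhl xgs
Hunk 3: at line 4 remove [hdpj,lul,wqu] add [rsx,jxh,yikl] -> 16 lines: tchbc evtuz iko gvvq pwvx rsx jxh yikl fqr zujv gynze cxoh elc xgk erhl xgs
Final line count: 16

Answer: 16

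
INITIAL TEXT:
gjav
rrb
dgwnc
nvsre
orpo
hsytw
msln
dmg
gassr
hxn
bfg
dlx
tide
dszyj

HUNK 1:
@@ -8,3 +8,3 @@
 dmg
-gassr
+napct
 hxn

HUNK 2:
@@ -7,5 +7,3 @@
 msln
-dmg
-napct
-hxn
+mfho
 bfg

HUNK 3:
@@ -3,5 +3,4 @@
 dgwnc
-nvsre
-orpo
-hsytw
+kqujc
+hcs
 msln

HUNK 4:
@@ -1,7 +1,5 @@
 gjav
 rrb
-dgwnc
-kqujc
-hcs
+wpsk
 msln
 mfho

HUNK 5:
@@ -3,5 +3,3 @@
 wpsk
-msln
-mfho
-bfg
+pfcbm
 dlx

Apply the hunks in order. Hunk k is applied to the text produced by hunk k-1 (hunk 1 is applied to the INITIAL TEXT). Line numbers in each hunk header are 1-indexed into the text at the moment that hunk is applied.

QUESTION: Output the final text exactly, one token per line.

Hunk 1: at line 8 remove [gassr] add [napct] -> 14 lines: gjav rrb dgwnc nvsre orpo hsytw msln dmg napct hxn bfg dlx tide dszyj
Hunk 2: at line 7 remove [dmg,napct,hxn] add [mfho] -> 12 lines: gjav rrb dgwnc nvsre orpo hsytw msln mfho bfg dlx tide dszyj
Hunk 3: at line 3 remove [nvsre,orpo,hsytw] add [kqujc,hcs] -> 11 lines: gjav rrb dgwnc kqujc hcs msln mfho bfg dlx tide dszyj
Hunk 4: at line 1 remove [dgwnc,kqujc,hcs] add [wpsk] -> 9 lines: gjav rrb wpsk msln mfho bfg dlx tide dszyj
Hunk 5: at line 3 remove [msln,mfho,bfg] add [pfcbm] -> 7 lines: gjav rrb wpsk pfcbm dlx tide dszyj

Answer: gjav
rrb
wpsk
pfcbm
dlx
tide
dszyj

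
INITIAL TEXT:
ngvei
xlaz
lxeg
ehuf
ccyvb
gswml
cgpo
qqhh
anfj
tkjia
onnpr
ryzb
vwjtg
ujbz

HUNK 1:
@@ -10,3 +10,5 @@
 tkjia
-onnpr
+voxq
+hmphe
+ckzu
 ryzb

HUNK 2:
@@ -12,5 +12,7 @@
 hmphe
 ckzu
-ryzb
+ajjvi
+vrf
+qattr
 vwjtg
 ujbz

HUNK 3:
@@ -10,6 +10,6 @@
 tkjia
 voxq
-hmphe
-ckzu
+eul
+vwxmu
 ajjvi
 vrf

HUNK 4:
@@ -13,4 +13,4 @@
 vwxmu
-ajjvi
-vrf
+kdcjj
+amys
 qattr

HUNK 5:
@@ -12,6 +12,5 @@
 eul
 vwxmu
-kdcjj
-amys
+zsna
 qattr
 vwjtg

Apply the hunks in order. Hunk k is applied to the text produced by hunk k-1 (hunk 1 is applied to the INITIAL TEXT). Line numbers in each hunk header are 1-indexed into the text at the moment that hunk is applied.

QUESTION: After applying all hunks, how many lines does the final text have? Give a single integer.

Answer: 17

Derivation:
Hunk 1: at line 10 remove [onnpr] add [voxq,hmphe,ckzu] -> 16 lines: ngvei xlaz lxeg ehuf ccyvb gswml cgpo qqhh anfj tkjia voxq hmphe ckzu ryzb vwjtg ujbz
Hunk 2: at line 12 remove [ryzb] add [ajjvi,vrf,qattr] -> 18 lines: ngvei xlaz lxeg ehuf ccyvb gswml cgpo qqhh anfj tkjia voxq hmphe ckzu ajjvi vrf qattr vwjtg ujbz
Hunk 3: at line 10 remove [hmphe,ckzu] add [eul,vwxmu] -> 18 lines: ngvei xlaz lxeg ehuf ccyvb gswml cgpo qqhh anfj tkjia voxq eul vwxmu ajjvi vrf qattr vwjtg ujbz
Hunk 4: at line 13 remove [ajjvi,vrf] add [kdcjj,amys] -> 18 lines: ngvei xlaz lxeg ehuf ccyvb gswml cgpo qqhh anfj tkjia voxq eul vwxmu kdcjj amys qattr vwjtg ujbz
Hunk 5: at line 12 remove [kdcjj,amys] add [zsna] -> 17 lines: ngvei xlaz lxeg ehuf ccyvb gswml cgpo qqhh anfj tkjia voxq eul vwxmu zsna qattr vwjtg ujbz
Final line count: 17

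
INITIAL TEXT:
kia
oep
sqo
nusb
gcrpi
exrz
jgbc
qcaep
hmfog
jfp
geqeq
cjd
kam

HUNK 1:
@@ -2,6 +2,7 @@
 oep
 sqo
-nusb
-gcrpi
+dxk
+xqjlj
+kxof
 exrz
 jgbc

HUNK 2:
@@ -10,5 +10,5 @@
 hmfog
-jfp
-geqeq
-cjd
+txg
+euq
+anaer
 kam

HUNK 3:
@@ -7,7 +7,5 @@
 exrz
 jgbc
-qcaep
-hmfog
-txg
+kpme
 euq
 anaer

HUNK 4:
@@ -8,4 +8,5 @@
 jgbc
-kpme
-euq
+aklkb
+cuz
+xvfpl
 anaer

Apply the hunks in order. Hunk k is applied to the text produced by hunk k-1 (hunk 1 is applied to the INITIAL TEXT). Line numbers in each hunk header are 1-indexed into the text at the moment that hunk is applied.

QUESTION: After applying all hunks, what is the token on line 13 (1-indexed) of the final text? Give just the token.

Answer: kam

Derivation:
Hunk 1: at line 2 remove [nusb,gcrpi] add [dxk,xqjlj,kxof] -> 14 lines: kia oep sqo dxk xqjlj kxof exrz jgbc qcaep hmfog jfp geqeq cjd kam
Hunk 2: at line 10 remove [jfp,geqeq,cjd] add [txg,euq,anaer] -> 14 lines: kia oep sqo dxk xqjlj kxof exrz jgbc qcaep hmfog txg euq anaer kam
Hunk 3: at line 7 remove [qcaep,hmfog,txg] add [kpme] -> 12 lines: kia oep sqo dxk xqjlj kxof exrz jgbc kpme euq anaer kam
Hunk 4: at line 8 remove [kpme,euq] add [aklkb,cuz,xvfpl] -> 13 lines: kia oep sqo dxk xqjlj kxof exrz jgbc aklkb cuz xvfpl anaer kam
Final line 13: kam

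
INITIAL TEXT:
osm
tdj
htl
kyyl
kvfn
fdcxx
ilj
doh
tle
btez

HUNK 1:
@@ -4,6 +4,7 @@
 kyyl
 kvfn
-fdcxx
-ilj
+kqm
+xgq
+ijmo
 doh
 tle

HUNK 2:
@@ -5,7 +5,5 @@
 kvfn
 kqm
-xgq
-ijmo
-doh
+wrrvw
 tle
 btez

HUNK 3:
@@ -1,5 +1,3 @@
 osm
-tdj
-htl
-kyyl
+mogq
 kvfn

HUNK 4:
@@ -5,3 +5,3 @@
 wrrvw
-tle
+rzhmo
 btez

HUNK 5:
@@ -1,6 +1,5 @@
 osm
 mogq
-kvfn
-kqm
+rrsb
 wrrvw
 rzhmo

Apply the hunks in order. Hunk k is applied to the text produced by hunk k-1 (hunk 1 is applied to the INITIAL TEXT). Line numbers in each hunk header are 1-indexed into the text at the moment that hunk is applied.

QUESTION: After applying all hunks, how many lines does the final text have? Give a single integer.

Answer: 6

Derivation:
Hunk 1: at line 4 remove [fdcxx,ilj] add [kqm,xgq,ijmo] -> 11 lines: osm tdj htl kyyl kvfn kqm xgq ijmo doh tle btez
Hunk 2: at line 5 remove [xgq,ijmo,doh] add [wrrvw] -> 9 lines: osm tdj htl kyyl kvfn kqm wrrvw tle btez
Hunk 3: at line 1 remove [tdj,htl,kyyl] add [mogq] -> 7 lines: osm mogq kvfn kqm wrrvw tle btez
Hunk 4: at line 5 remove [tle] add [rzhmo] -> 7 lines: osm mogq kvfn kqm wrrvw rzhmo btez
Hunk 5: at line 1 remove [kvfn,kqm] add [rrsb] -> 6 lines: osm mogq rrsb wrrvw rzhmo btez
Final line count: 6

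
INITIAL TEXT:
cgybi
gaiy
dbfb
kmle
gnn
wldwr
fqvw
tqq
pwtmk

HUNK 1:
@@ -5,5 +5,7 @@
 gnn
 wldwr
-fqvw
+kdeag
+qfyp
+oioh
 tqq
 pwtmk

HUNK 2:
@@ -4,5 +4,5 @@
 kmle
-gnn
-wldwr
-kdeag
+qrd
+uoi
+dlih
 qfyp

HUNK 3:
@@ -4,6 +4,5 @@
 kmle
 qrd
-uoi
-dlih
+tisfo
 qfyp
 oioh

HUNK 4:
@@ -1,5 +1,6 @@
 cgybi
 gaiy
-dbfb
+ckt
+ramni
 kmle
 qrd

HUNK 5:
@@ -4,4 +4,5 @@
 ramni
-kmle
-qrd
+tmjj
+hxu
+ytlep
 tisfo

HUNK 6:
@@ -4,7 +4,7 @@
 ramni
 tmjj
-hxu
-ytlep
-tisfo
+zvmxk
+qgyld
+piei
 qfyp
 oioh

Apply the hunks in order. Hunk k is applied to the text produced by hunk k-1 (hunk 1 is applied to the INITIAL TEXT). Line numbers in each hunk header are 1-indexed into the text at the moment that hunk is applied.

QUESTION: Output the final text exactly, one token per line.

Hunk 1: at line 5 remove [fqvw] add [kdeag,qfyp,oioh] -> 11 lines: cgybi gaiy dbfb kmle gnn wldwr kdeag qfyp oioh tqq pwtmk
Hunk 2: at line 4 remove [gnn,wldwr,kdeag] add [qrd,uoi,dlih] -> 11 lines: cgybi gaiy dbfb kmle qrd uoi dlih qfyp oioh tqq pwtmk
Hunk 3: at line 4 remove [uoi,dlih] add [tisfo] -> 10 lines: cgybi gaiy dbfb kmle qrd tisfo qfyp oioh tqq pwtmk
Hunk 4: at line 1 remove [dbfb] add [ckt,ramni] -> 11 lines: cgybi gaiy ckt ramni kmle qrd tisfo qfyp oioh tqq pwtmk
Hunk 5: at line 4 remove [kmle,qrd] add [tmjj,hxu,ytlep] -> 12 lines: cgybi gaiy ckt ramni tmjj hxu ytlep tisfo qfyp oioh tqq pwtmk
Hunk 6: at line 4 remove [hxu,ytlep,tisfo] add [zvmxk,qgyld,piei] -> 12 lines: cgybi gaiy ckt ramni tmjj zvmxk qgyld piei qfyp oioh tqq pwtmk

Answer: cgybi
gaiy
ckt
ramni
tmjj
zvmxk
qgyld
piei
qfyp
oioh
tqq
pwtmk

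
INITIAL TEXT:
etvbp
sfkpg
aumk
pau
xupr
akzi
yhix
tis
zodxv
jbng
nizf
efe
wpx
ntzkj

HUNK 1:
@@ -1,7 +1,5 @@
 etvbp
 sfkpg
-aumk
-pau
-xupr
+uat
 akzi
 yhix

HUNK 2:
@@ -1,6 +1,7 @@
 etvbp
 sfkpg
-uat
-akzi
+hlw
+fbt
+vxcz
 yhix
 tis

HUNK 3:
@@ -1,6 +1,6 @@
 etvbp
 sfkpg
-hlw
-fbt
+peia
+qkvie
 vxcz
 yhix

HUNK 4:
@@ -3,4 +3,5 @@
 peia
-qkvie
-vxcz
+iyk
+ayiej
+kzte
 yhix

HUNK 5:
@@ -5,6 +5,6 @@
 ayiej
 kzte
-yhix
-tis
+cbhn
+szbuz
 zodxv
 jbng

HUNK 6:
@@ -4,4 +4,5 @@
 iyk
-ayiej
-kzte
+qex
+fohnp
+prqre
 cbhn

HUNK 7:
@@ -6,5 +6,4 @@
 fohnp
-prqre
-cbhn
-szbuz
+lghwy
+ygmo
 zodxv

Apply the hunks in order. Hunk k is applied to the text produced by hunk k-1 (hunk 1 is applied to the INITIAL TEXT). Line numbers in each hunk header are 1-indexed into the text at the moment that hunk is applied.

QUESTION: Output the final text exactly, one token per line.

Answer: etvbp
sfkpg
peia
iyk
qex
fohnp
lghwy
ygmo
zodxv
jbng
nizf
efe
wpx
ntzkj

Derivation:
Hunk 1: at line 1 remove [aumk,pau,xupr] add [uat] -> 12 lines: etvbp sfkpg uat akzi yhix tis zodxv jbng nizf efe wpx ntzkj
Hunk 2: at line 1 remove [uat,akzi] add [hlw,fbt,vxcz] -> 13 lines: etvbp sfkpg hlw fbt vxcz yhix tis zodxv jbng nizf efe wpx ntzkj
Hunk 3: at line 1 remove [hlw,fbt] add [peia,qkvie] -> 13 lines: etvbp sfkpg peia qkvie vxcz yhix tis zodxv jbng nizf efe wpx ntzkj
Hunk 4: at line 3 remove [qkvie,vxcz] add [iyk,ayiej,kzte] -> 14 lines: etvbp sfkpg peia iyk ayiej kzte yhix tis zodxv jbng nizf efe wpx ntzkj
Hunk 5: at line 5 remove [yhix,tis] add [cbhn,szbuz] -> 14 lines: etvbp sfkpg peia iyk ayiej kzte cbhn szbuz zodxv jbng nizf efe wpx ntzkj
Hunk 6: at line 4 remove [ayiej,kzte] add [qex,fohnp,prqre] -> 15 lines: etvbp sfkpg peia iyk qex fohnp prqre cbhn szbuz zodxv jbng nizf efe wpx ntzkj
Hunk 7: at line 6 remove [prqre,cbhn,szbuz] add [lghwy,ygmo] -> 14 lines: etvbp sfkpg peia iyk qex fohnp lghwy ygmo zodxv jbng nizf efe wpx ntzkj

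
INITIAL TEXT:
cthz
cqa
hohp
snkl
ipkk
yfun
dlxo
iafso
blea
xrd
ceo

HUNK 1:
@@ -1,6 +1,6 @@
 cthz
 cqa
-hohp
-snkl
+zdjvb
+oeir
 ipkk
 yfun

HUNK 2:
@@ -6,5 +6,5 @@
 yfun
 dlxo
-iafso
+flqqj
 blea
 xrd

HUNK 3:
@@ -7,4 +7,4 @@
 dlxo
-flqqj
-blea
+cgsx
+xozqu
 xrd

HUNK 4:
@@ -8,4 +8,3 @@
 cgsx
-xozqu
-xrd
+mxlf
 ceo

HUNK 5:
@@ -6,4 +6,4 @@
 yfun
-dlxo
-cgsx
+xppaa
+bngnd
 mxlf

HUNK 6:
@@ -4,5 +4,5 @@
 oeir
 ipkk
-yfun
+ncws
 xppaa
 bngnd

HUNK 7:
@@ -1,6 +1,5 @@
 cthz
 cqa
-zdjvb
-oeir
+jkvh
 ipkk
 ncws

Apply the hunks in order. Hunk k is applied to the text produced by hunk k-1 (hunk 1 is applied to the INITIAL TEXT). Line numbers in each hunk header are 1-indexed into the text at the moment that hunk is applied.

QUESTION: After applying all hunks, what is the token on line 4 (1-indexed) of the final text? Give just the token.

Answer: ipkk

Derivation:
Hunk 1: at line 1 remove [hohp,snkl] add [zdjvb,oeir] -> 11 lines: cthz cqa zdjvb oeir ipkk yfun dlxo iafso blea xrd ceo
Hunk 2: at line 6 remove [iafso] add [flqqj] -> 11 lines: cthz cqa zdjvb oeir ipkk yfun dlxo flqqj blea xrd ceo
Hunk 3: at line 7 remove [flqqj,blea] add [cgsx,xozqu] -> 11 lines: cthz cqa zdjvb oeir ipkk yfun dlxo cgsx xozqu xrd ceo
Hunk 4: at line 8 remove [xozqu,xrd] add [mxlf] -> 10 lines: cthz cqa zdjvb oeir ipkk yfun dlxo cgsx mxlf ceo
Hunk 5: at line 6 remove [dlxo,cgsx] add [xppaa,bngnd] -> 10 lines: cthz cqa zdjvb oeir ipkk yfun xppaa bngnd mxlf ceo
Hunk 6: at line 4 remove [yfun] add [ncws] -> 10 lines: cthz cqa zdjvb oeir ipkk ncws xppaa bngnd mxlf ceo
Hunk 7: at line 1 remove [zdjvb,oeir] add [jkvh] -> 9 lines: cthz cqa jkvh ipkk ncws xppaa bngnd mxlf ceo
Final line 4: ipkk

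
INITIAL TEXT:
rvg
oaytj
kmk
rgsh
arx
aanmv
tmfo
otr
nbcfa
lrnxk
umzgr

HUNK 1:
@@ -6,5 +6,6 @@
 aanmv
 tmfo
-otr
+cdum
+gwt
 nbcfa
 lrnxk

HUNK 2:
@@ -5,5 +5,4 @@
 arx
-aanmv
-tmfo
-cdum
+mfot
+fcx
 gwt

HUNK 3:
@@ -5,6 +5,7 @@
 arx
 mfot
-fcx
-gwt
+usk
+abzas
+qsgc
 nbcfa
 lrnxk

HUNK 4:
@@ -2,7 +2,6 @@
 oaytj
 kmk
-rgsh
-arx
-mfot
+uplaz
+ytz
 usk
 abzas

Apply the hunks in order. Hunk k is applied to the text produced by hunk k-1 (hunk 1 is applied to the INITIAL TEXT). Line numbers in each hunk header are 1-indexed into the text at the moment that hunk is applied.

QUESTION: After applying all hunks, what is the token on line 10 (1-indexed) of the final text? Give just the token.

Hunk 1: at line 6 remove [otr] add [cdum,gwt] -> 12 lines: rvg oaytj kmk rgsh arx aanmv tmfo cdum gwt nbcfa lrnxk umzgr
Hunk 2: at line 5 remove [aanmv,tmfo,cdum] add [mfot,fcx] -> 11 lines: rvg oaytj kmk rgsh arx mfot fcx gwt nbcfa lrnxk umzgr
Hunk 3: at line 5 remove [fcx,gwt] add [usk,abzas,qsgc] -> 12 lines: rvg oaytj kmk rgsh arx mfot usk abzas qsgc nbcfa lrnxk umzgr
Hunk 4: at line 2 remove [rgsh,arx,mfot] add [uplaz,ytz] -> 11 lines: rvg oaytj kmk uplaz ytz usk abzas qsgc nbcfa lrnxk umzgr
Final line 10: lrnxk

Answer: lrnxk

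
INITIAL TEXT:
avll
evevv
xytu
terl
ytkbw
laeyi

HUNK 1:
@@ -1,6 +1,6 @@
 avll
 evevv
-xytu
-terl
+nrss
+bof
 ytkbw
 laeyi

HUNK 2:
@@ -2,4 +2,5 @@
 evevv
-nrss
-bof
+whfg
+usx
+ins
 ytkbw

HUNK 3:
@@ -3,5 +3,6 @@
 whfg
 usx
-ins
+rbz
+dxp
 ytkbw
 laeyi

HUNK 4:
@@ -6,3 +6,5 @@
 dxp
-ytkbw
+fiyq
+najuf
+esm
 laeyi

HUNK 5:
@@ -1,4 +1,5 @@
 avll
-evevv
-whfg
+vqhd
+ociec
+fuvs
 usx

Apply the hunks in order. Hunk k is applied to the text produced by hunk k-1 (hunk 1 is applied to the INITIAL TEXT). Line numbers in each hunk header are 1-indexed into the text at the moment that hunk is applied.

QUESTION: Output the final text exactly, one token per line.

Hunk 1: at line 1 remove [xytu,terl] add [nrss,bof] -> 6 lines: avll evevv nrss bof ytkbw laeyi
Hunk 2: at line 2 remove [nrss,bof] add [whfg,usx,ins] -> 7 lines: avll evevv whfg usx ins ytkbw laeyi
Hunk 3: at line 3 remove [ins] add [rbz,dxp] -> 8 lines: avll evevv whfg usx rbz dxp ytkbw laeyi
Hunk 4: at line 6 remove [ytkbw] add [fiyq,najuf,esm] -> 10 lines: avll evevv whfg usx rbz dxp fiyq najuf esm laeyi
Hunk 5: at line 1 remove [evevv,whfg] add [vqhd,ociec,fuvs] -> 11 lines: avll vqhd ociec fuvs usx rbz dxp fiyq najuf esm laeyi

Answer: avll
vqhd
ociec
fuvs
usx
rbz
dxp
fiyq
najuf
esm
laeyi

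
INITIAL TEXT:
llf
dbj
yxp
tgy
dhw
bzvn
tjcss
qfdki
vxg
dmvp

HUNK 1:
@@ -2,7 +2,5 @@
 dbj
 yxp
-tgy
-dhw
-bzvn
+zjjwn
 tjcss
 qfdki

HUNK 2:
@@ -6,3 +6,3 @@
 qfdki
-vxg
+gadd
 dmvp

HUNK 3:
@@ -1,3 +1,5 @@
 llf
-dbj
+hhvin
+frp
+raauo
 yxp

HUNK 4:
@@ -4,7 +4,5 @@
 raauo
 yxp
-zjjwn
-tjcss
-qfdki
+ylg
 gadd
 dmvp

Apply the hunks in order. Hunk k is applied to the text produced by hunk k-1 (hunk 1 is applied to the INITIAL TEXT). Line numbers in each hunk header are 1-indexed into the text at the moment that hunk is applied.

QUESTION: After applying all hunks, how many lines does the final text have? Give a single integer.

Answer: 8

Derivation:
Hunk 1: at line 2 remove [tgy,dhw,bzvn] add [zjjwn] -> 8 lines: llf dbj yxp zjjwn tjcss qfdki vxg dmvp
Hunk 2: at line 6 remove [vxg] add [gadd] -> 8 lines: llf dbj yxp zjjwn tjcss qfdki gadd dmvp
Hunk 3: at line 1 remove [dbj] add [hhvin,frp,raauo] -> 10 lines: llf hhvin frp raauo yxp zjjwn tjcss qfdki gadd dmvp
Hunk 4: at line 4 remove [zjjwn,tjcss,qfdki] add [ylg] -> 8 lines: llf hhvin frp raauo yxp ylg gadd dmvp
Final line count: 8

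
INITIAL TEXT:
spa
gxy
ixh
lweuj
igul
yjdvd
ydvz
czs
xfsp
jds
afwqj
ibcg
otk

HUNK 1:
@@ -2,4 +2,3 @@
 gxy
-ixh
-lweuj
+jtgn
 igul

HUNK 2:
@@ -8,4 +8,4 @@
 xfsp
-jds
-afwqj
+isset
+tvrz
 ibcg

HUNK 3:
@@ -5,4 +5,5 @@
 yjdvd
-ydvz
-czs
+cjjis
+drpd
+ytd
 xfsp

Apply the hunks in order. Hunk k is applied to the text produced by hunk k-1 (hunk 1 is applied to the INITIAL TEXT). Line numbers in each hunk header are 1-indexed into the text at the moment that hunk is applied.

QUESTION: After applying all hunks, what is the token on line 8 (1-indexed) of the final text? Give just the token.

Answer: ytd

Derivation:
Hunk 1: at line 2 remove [ixh,lweuj] add [jtgn] -> 12 lines: spa gxy jtgn igul yjdvd ydvz czs xfsp jds afwqj ibcg otk
Hunk 2: at line 8 remove [jds,afwqj] add [isset,tvrz] -> 12 lines: spa gxy jtgn igul yjdvd ydvz czs xfsp isset tvrz ibcg otk
Hunk 3: at line 5 remove [ydvz,czs] add [cjjis,drpd,ytd] -> 13 lines: spa gxy jtgn igul yjdvd cjjis drpd ytd xfsp isset tvrz ibcg otk
Final line 8: ytd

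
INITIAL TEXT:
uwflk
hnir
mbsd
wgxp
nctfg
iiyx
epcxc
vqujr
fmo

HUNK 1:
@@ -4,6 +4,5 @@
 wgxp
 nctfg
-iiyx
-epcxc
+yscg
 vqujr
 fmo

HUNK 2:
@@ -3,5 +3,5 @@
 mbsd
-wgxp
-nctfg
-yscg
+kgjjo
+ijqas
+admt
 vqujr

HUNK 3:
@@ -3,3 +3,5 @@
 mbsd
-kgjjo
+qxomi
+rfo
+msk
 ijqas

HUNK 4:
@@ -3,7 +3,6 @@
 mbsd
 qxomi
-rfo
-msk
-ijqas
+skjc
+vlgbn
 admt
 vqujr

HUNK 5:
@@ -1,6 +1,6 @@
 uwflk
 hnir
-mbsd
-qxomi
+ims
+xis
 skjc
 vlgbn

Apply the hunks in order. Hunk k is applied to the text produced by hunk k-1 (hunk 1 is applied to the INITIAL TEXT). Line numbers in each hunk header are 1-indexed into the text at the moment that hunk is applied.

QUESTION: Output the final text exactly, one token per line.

Answer: uwflk
hnir
ims
xis
skjc
vlgbn
admt
vqujr
fmo

Derivation:
Hunk 1: at line 4 remove [iiyx,epcxc] add [yscg] -> 8 lines: uwflk hnir mbsd wgxp nctfg yscg vqujr fmo
Hunk 2: at line 3 remove [wgxp,nctfg,yscg] add [kgjjo,ijqas,admt] -> 8 lines: uwflk hnir mbsd kgjjo ijqas admt vqujr fmo
Hunk 3: at line 3 remove [kgjjo] add [qxomi,rfo,msk] -> 10 lines: uwflk hnir mbsd qxomi rfo msk ijqas admt vqujr fmo
Hunk 4: at line 3 remove [rfo,msk,ijqas] add [skjc,vlgbn] -> 9 lines: uwflk hnir mbsd qxomi skjc vlgbn admt vqujr fmo
Hunk 5: at line 1 remove [mbsd,qxomi] add [ims,xis] -> 9 lines: uwflk hnir ims xis skjc vlgbn admt vqujr fmo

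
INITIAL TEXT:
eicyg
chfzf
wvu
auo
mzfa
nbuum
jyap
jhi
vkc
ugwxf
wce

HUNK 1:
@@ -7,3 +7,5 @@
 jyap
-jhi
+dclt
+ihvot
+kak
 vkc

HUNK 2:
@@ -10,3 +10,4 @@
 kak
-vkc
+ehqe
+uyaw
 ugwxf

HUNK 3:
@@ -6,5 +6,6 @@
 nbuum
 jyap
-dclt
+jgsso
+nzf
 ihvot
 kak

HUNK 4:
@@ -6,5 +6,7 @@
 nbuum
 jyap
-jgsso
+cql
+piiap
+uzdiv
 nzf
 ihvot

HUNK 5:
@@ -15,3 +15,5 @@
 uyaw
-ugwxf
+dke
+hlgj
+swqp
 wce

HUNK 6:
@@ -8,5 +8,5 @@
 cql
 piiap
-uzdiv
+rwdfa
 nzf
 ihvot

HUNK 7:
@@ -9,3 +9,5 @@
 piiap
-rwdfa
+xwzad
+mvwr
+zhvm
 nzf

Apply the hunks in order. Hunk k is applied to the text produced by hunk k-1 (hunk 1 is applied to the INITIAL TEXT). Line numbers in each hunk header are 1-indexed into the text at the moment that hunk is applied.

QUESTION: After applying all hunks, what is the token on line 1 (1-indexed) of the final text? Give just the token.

Hunk 1: at line 7 remove [jhi] add [dclt,ihvot,kak] -> 13 lines: eicyg chfzf wvu auo mzfa nbuum jyap dclt ihvot kak vkc ugwxf wce
Hunk 2: at line 10 remove [vkc] add [ehqe,uyaw] -> 14 lines: eicyg chfzf wvu auo mzfa nbuum jyap dclt ihvot kak ehqe uyaw ugwxf wce
Hunk 3: at line 6 remove [dclt] add [jgsso,nzf] -> 15 lines: eicyg chfzf wvu auo mzfa nbuum jyap jgsso nzf ihvot kak ehqe uyaw ugwxf wce
Hunk 4: at line 6 remove [jgsso] add [cql,piiap,uzdiv] -> 17 lines: eicyg chfzf wvu auo mzfa nbuum jyap cql piiap uzdiv nzf ihvot kak ehqe uyaw ugwxf wce
Hunk 5: at line 15 remove [ugwxf] add [dke,hlgj,swqp] -> 19 lines: eicyg chfzf wvu auo mzfa nbuum jyap cql piiap uzdiv nzf ihvot kak ehqe uyaw dke hlgj swqp wce
Hunk 6: at line 8 remove [uzdiv] add [rwdfa] -> 19 lines: eicyg chfzf wvu auo mzfa nbuum jyap cql piiap rwdfa nzf ihvot kak ehqe uyaw dke hlgj swqp wce
Hunk 7: at line 9 remove [rwdfa] add [xwzad,mvwr,zhvm] -> 21 lines: eicyg chfzf wvu auo mzfa nbuum jyap cql piiap xwzad mvwr zhvm nzf ihvot kak ehqe uyaw dke hlgj swqp wce
Final line 1: eicyg

Answer: eicyg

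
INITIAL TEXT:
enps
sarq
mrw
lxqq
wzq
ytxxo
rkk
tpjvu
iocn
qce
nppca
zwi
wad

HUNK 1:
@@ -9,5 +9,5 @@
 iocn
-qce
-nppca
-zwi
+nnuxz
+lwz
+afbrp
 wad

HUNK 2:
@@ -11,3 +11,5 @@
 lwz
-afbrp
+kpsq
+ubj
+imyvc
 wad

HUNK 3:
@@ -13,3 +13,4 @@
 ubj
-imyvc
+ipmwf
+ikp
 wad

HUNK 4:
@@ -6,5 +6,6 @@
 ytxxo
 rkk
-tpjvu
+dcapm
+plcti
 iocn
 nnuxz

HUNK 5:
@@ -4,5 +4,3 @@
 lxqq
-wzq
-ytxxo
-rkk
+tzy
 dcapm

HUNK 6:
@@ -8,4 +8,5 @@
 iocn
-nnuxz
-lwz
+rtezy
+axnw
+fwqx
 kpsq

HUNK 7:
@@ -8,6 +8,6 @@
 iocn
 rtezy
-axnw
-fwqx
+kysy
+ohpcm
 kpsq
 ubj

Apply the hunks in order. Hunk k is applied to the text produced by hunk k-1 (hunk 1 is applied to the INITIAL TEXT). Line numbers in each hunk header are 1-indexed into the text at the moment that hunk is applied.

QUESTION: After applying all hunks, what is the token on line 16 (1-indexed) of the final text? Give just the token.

Answer: wad

Derivation:
Hunk 1: at line 9 remove [qce,nppca,zwi] add [nnuxz,lwz,afbrp] -> 13 lines: enps sarq mrw lxqq wzq ytxxo rkk tpjvu iocn nnuxz lwz afbrp wad
Hunk 2: at line 11 remove [afbrp] add [kpsq,ubj,imyvc] -> 15 lines: enps sarq mrw lxqq wzq ytxxo rkk tpjvu iocn nnuxz lwz kpsq ubj imyvc wad
Hunk 3: at line 13 remove [imyvc] add [ipmwf,ikp] -> 16 lines: enps sarq mrw lxqq wzq ytxxo rkk tpjvu iocn nnuxz lwz kpsq ubj ipmwf ikp wad
Hunk 4: at line 6 remove [tpjvu] add [dcapm,plcti] -> 17 lines: enps sarq mrw lxqq wzq ytxxo rkk dcapm plcti iocn nnuxz lwz kpsq ubj ipmwf ikp wad
Hunk 5: at line 4 remove [wzq,ytxxo,rkk] add [tzy] -> 15 lines: enps sarq mrw lxqq tzy dcapm plcti iocn nnuxz lwz kpsq ubj ipmwf ikp wad
Hunk 6: at line 8 remove [nnuxz,lwz] add [rtezy,axnw,fwqx] -> 16 lines: enps sarq mrw lxqq tzy dcapm plcti iocn rtezy axnw fwqx kpsq ubj ipmwf ikp wad
Hunk 7: at line 8 remove [axnw,fwqx] add [kysy,ohpcm] -> 16 lines: enps sarq mrw lxqq tzy dcapm plcti iocn rtezy kysy ohpcm kpsq ubj ipmwf ikp wad
Final line 16: wad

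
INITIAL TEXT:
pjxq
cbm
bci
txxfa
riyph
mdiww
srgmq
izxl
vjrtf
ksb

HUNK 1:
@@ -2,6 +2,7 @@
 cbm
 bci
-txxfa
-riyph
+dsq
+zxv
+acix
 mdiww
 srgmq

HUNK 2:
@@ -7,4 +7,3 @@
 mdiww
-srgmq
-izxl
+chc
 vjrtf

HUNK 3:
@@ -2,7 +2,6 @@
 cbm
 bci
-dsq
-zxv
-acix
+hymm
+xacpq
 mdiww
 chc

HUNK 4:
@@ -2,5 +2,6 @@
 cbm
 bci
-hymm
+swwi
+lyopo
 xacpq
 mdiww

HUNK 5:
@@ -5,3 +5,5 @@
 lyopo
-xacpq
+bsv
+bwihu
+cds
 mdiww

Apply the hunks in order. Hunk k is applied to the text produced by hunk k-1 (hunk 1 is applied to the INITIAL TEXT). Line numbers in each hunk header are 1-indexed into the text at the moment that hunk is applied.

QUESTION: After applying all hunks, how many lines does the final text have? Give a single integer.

Hunk 1: at line 2 remove [txxfa,riyph] add [dsq,zxv,acix] -> 11 lines: pjxq cbm bci dsq zxv acix mdiww srgmq izxl vjrtf ksb
Hunk 2: at line 7 remove [srgmq,izxl] add [chc] -> 10 lines: pjxq cbm bci dsq zxv acix mdiww chc vjrtf ksb
Hunk 3: at line 2 remove [dsq,zxv,acix] add [hymm,xacpq] -> 9 lines: pjxq cbm bci hymm xacpq mdiww chc vjrtf ksb
Hunk 4: at line 2 remove [hymm] add [swwi,lyopo] -> 10 lines: pjxq cbm bci swwi lyopo xacpq mdiww chc vjrtf ksb
Hunk 5: at line 5 remove [xacpq] add [bsv,bwihu,cds] -> 12 lines: pjxq cbm bci swwi lyopo bsv bwihu cds mdiww chc vjrtf ksb
Final line count: 12

Answer: 12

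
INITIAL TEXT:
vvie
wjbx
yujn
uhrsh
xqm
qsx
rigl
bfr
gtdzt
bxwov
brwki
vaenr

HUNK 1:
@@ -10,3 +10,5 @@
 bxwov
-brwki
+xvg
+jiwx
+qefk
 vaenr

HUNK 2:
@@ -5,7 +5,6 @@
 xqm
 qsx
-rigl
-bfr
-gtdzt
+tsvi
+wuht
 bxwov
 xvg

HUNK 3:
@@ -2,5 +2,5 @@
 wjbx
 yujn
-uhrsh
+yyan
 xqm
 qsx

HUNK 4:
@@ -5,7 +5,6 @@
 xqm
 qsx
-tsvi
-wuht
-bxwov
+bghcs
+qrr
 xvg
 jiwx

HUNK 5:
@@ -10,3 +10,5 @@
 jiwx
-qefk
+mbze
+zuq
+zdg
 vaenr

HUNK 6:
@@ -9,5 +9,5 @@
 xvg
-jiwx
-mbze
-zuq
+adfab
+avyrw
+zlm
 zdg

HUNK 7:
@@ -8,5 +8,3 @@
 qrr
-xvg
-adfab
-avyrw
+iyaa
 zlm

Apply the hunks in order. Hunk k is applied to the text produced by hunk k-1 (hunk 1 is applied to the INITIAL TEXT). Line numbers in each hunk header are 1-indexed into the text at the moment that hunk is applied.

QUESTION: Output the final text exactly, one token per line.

Answer: vvie
wjbx
yujn
yyan
xqm
qsx
bghcs
qrr
iyaa
zlm
zdg
vaenr

Derivation:
Hunk 1: at line 10 remove [brwki] add [xvg,jiwx,qefk] -> 14 lines: vvie wjbx yujn uhrsh xqm qsx rigl bfr gtdzt bxwov xvg jiwx qefk vaenr
Hunk 2: at line 5 remove [rigl,bfr,gtdzt] add [tsvi,wuht] -> 13 lines: vvie wjbx yujn uhrsh xqm qsx tsvi wuht bxwov xvg jiwx qefk vaenr
Hunk 3: at line 2 remove [uhrsh] add [yyan] -> 13 lines: vvie wjbx yujn yyan xqm qsx tsvi wuht bxwov xvg jiwx qefk vaenr
Hunk 4: at line 5 remove [tsvi,wuht,bxwov] add [bghcs,qrr] -> 12 lines: vvie wjbx yujn yyan xqm qsx bghcs qrr xvg jiwx qefk vaenr
Hunk 5: at line 10 remove [qefk] add [mbze,zuq,zdg] -> 14 lines: vvie wjbx yujn yyan xqm qsx bghcs qrr xvg jiwx mbze zuq zdg vaenr
Hunk 6: at line 9 remove [jiwx,mbze,zuq] add [adfab,avyrw,zlm] -> 14 lines: vvie wjbx yujn yyan xqm qsx bghcs qrr xvg adfab avyrw zlm zdg vaenr
Hunk 7: at line 8 remove [xvg,adfab,avyrw] add [iyaa] -> 12 lines: vvie wjbx yujn yyan xqm qsx bghcs qrr iyaa zlm zdg vaenr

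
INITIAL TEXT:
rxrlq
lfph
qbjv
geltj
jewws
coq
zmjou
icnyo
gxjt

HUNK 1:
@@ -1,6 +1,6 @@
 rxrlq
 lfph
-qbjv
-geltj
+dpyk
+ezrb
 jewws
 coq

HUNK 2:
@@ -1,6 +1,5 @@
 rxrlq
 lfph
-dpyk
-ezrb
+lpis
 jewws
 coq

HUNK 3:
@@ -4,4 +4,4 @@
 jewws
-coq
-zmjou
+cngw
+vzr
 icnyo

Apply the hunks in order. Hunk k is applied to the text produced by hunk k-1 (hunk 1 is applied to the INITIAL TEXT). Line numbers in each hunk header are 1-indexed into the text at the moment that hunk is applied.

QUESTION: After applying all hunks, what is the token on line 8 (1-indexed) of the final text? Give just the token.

Hunk 1: at line 1 remove [qbjv,geltj] add [dpyk,ezrb] -> 9 lines: rxrlq lfph dpyk ezrb jewws coq zmjou icnyo gxjt
Hunk 2: at line 1 remove [dpyk,ezrb] add [lpis] -> 8 lines: rxrlq lfph lpis jewws coq zmjou icnyo gxjt
Hunk 3: at line 4 remove [coq,zmjou] add [cngw,vzr] -> 8 lines: rxrlq lfph lpis jewws cngw vzr icnyo gxjt
Final line 8: gxjt

Answer: gxjt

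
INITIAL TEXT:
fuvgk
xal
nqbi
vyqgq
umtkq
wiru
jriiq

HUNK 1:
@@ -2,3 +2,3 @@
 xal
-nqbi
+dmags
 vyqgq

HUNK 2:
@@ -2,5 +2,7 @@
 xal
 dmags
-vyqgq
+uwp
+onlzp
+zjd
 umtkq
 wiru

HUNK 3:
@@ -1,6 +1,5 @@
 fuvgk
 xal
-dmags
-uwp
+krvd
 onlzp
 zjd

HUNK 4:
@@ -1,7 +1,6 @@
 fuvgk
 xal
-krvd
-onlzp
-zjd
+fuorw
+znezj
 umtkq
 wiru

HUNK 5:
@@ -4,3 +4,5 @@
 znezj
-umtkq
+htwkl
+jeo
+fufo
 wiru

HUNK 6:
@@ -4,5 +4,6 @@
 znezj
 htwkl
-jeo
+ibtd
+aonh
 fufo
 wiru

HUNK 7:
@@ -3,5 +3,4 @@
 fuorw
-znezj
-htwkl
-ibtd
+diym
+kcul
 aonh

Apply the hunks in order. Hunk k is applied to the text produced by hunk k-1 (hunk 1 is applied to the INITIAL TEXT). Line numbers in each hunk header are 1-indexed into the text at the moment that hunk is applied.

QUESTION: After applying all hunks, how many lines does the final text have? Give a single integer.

Hunk 1: at line 2 remove [nqbi] add [dmags] -> 7 lines: fuvgk xal dmags vyqgq umtkq wiru jriiq
Hunk 2: at line 2 remove [vyqgq] add [uwp,onlzp,zjd] -> 9 lines: fuvgk xal dmags uwp onlzp zjd umtkq wiru jriiq
Hunk 3: at line 1 remove [dmags,uwp] add [krvd] -> 8 lines: fuvgk xal krvd onlzp zjd umtkq wiru jriiq
Hunk 4: at line 1 remove [krvd,onlzp,zjd] add [fuorw,znezj] -> 7 lines: fuvgk xal fuorw znezj umtkq wiru jriiq
Hunk 5: at line 4 remove [umtkq] add [htwkl,jeo,fufo] -> 9 lines: fuvgk xal fuorw znezj htwkl jeo fufo wiru jriiq
Hunk 6: at line 4 remove [jeo] add [ibtd,aonh] -> 10 lines: fuvgk xal fuorw znezj htwkl ibtd aonh fufo wiru jriiq
Hunk 7: at line 3 remove [znezj,htwkl,ibtd] add [diym,kcul] -> 9 lines: fuvgk xal fuorw diym kcul aonh fufo wiru jriiq
Final line count: 9

Answer: 9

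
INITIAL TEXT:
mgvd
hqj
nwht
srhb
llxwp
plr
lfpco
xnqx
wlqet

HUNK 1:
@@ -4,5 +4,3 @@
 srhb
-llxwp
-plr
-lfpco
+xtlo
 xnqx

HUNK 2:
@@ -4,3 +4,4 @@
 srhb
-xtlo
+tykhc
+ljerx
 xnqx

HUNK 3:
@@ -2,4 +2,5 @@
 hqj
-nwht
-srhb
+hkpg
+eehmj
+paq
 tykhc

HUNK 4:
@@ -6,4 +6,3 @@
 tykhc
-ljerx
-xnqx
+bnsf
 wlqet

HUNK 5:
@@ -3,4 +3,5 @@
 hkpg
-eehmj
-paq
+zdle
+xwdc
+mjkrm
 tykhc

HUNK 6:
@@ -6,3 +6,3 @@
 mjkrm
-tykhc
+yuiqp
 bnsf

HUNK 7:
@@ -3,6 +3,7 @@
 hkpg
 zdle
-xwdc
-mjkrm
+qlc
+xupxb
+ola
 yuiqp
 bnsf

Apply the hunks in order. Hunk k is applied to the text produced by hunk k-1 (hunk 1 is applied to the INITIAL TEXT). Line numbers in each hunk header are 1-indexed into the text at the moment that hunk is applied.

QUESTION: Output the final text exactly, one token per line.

Answer: mgvd
hqj
hkpg
zdle
qlc
xupxb
ola
yuiqp
bnsf
wlqet

Derivation:
Hunk 1: at line 4 remove [llxwp,plr,lfpco] add [xtlo] -> 7 lines: mgvd hqj nwht srhb xtlo xnqx wlqet
Hunk 2: at line 4 remove [xtlo] add [tykhc,ljerx] -> 8 lines: mgvd hqj nwht srhb tykhc ljerx xnqx wlqet
Hunk 3: at line 2 remove [nwht,srhb] add [hkpg,eehmj,paq] -> 9 lines: mgvd hqj hkpg eehmj paq tykhc ljerx xnqx wlqet
Hunk 4: at line 6 remove [ljerx,xnqx] add [bnsf] -> 8 lines: mgvd hqj hkpg eehmj paq tykhc bnsf wlqet
Hunk 5: at line 3 remove [eehmj,paq] add [zdle,xwdc,mjkrm] -> 9 lines: mgvd hqj hkpg zdle xwdc mjkrm tykhc bnsf wlqet
Hunk 6: at line 6 remove [tykhc] add [yuiqp] -> 9 lines: mgvd hqj hkpg zdle xwdc mjkrm yuiqp bnsf wlqet
Hunk 7: at line 3 remove [xwdc,mjkrm] add [qlc,xupxb,ola] -> 10 lines: mgvd hqj hkpg zdle qlc xupxb ola yuiqp bnsf wlqet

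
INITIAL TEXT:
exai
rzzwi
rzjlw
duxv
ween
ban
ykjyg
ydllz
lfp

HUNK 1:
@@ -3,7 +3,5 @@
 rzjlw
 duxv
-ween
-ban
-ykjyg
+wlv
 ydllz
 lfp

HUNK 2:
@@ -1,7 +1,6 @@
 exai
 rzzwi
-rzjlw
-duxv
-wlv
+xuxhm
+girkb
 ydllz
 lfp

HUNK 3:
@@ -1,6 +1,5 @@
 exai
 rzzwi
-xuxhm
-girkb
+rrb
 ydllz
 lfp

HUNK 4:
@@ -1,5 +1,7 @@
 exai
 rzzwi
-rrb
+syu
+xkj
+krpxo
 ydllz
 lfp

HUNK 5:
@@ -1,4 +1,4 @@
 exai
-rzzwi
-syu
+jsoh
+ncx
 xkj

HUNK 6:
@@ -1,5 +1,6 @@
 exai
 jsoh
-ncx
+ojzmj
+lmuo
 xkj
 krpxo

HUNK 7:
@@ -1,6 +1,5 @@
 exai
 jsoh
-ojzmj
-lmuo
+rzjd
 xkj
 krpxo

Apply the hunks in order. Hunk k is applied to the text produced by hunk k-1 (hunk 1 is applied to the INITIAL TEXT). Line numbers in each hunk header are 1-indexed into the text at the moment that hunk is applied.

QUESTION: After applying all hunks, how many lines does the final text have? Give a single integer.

Answer: 7

Derivation:
Hunk 1: at line 3 remove [ween,ban,ykjyg] add [wlv] -> 7 lines: exai rzzwi rzjlw duxv wlv ydllz lfp
Hunk 2: at line 1 remove [rzjlw,duxv,wlv] add [xuxhm,girkb] -> 6 lines: exai rzzwi xuxhm girkb ydllz lfp
Hunk 3: at line 1 remove [xuxhm,girkb] add [rrb] -> 5 lines: exai rzzwi rrb ydllz lfp
Hunk 4: at line 1 remove [rrb] add [syu,xkj,krpxo] -> 7 lines: exai rzzwi syu xkj krpxo ydllz lfp
Hunk 5: at line 1 remove [rzzwi,syu] add [jsoh,ncx] -> 7 lines: exai jsoh ncx xkj krpxo ydllz lfp
Hunk 6: at line 1 remove [ncx] add [ojzmj,lmuo] -> 8 lines: exai jsoh ojzmj lmuo xkj krpxo ydllz lfp
Hunk 7: at line 1 remove [ojzmj,lmuo] add [rzjd] -> 7 lines: exai jsoh rzjd xkj krpxo ydllz lfp
Final line count: 7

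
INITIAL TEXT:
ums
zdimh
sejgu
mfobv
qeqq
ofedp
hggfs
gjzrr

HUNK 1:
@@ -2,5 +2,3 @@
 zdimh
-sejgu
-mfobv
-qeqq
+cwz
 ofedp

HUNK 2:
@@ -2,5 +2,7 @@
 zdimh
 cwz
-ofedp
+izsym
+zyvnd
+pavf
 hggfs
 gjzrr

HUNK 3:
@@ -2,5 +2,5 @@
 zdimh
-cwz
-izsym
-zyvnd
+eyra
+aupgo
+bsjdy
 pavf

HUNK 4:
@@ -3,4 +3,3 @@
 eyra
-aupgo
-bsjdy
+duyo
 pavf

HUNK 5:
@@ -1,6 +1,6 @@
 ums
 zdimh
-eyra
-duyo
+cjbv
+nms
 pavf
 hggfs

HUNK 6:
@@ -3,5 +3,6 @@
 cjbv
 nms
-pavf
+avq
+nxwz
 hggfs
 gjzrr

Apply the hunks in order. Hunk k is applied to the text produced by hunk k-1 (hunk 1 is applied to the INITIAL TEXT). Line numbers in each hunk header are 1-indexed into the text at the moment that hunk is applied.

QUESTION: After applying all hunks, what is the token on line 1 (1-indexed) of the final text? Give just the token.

Answer: ums

Derivation:
Hunk 1: at line 2 remove [sejgu,mfobv,qeqq] add [cwz] -> 6 lines: ums zdimh cwz ofedp hggfs gjzrr
Hunk 2: at line 2 remove [ofedp] add [izsym,zyvnd,pavf] -> 8 lines: ums zdimh cwz izsym zyvnd pavf hggfs gjzrr
Hunk 3: at line 2 remove [cwz,izsym,zyvnd] add [eyra,aupgo,bsjdy] -> 8 lines: ums zdimh eyra aupgo bsjdy pavf hggfs gjzrr
Hunk 4: at line 3 remove [aupgo,bsjdy] add [duyo] -> 7 lines: ums zdimh eyra duyo pavf hggfs gjzrr
Hunk 5: at line 1 remove [eyra,duyo] add [cjbv,nms] -> 7 lines: ums zdimh cjbv nms pavf hggfs gjzrr
Hunk 6: at line 3 remove [pavf] add [avq,nxwz] -> 8 lines: ums zdimh cjbv nms avq nxwz hggfs gjzrr
Final line 1: ums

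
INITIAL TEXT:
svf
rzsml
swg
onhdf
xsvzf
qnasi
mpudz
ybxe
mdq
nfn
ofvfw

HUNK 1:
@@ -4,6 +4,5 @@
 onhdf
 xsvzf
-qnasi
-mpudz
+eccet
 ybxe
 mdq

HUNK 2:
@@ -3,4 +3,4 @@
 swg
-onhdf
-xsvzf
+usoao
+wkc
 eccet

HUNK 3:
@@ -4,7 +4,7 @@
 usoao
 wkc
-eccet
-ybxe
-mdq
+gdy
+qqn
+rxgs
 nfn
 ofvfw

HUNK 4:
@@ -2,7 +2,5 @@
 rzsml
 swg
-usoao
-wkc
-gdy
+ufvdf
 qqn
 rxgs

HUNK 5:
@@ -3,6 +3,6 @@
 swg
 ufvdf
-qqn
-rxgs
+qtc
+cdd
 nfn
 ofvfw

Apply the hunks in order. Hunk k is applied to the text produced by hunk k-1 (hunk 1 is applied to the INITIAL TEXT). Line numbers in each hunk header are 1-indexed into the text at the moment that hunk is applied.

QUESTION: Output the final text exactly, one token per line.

Hunk 1: at line 4 remove [qnasi,mpudz] add [eccet] -> 10 lines: svf rzsml swg onhdf xsvzf eccet ybxe mdq nfn ofvfw
Hunk 2: at line 3 remove [onhdf,xsvzf] add [usoao,wkc] -> 10 lines: svf rzsml swg usoao wkc eccet ybxe mdq nfn ofvfw
Hunk 3: at line 4 remove [eccet,ybxe,mdq] add [gdy,qqn,rxgs] -> 10 lines: svf rzsml swg usoao wkc gdy qqn rxgs nfn ofvfw
Hunk 4: at line 2 remove [usoao,wkc,gdy] add [ufvdf] -> 8 lines: svf rzsml swg ufvdf qqn rxgs nfn ofvfw
Hunk 5: at line 3 remove [qqn,rxgs] add [qtc,cdd] -> 8 lines: svf rzsml swg ufvdf qtc cdd nfn ofvfw

Answer: svf
rzsml
swg
ufvdf
qtc
cdd
nfn
ofvfw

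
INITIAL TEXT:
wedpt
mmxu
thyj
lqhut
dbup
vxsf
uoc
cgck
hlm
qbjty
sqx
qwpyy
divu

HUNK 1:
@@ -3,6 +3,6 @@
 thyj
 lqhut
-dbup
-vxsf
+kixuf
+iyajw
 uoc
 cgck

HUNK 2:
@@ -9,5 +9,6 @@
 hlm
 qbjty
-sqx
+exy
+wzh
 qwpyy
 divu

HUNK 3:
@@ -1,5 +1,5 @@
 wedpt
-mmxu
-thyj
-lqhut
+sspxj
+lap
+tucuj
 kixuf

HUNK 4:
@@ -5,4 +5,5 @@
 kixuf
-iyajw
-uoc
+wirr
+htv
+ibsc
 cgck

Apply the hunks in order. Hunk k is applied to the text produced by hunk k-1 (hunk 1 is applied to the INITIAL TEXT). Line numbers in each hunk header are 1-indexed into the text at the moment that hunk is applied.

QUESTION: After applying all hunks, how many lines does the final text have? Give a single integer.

Answer: 15

Derivation:
Hunk 1: at line 3 remove [dbup,vxsf] add [kixuf,iyajw] -> 13 lines: wedpt mmxu thyj lqhut kixuf iyajw uoc cgck hlm qbjty sqx qwpyy divu
Hunk 2: at line 9 remove [sqx] add [exy,wzh] -> 14 lines: wedpt mmxu thyj lqhut kixuf iyajw uoc cgck hlm qbjty exy wzh qwpyy divu
Hunk 3: at line 1 remove [mmxu,thyj,lqhut] add [sspxj,lap,tucuj] -> 14 lines: wedpt sspxj lap tucuj kixuf iyajw uoc cgck hlm qbjty exy wzh qwpyy divu
Hunk 4: at line 5 remove [iyajw,uoc] add [wirr,htv,ibsc] -> 15 lines: wedpt sspxj lap tucuj kixuf wirr htv ibsc cgck hlm qbjty exy wzh qwpyy divu
Final line count: 15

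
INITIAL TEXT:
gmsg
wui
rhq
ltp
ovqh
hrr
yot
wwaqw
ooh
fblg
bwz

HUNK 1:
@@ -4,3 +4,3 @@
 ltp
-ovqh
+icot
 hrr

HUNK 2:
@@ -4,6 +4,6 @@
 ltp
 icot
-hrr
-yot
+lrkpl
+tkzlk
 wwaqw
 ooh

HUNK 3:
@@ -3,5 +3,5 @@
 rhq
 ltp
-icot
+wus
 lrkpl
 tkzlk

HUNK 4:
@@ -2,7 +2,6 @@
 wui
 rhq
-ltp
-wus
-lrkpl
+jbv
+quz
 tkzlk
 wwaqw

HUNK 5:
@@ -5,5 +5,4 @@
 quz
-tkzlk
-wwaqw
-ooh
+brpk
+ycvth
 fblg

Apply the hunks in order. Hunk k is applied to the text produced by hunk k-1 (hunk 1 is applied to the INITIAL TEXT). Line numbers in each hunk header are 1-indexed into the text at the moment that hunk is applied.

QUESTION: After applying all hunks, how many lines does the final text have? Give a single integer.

Hunk 1: at line 4 remove [ovqh] add [icot] -> 11 lines: gmsg wui rhq ltp icot hrr yot wwaqw ooh fblg bwz
Hunk 2: at line 4 remove [hrr,yot] add [lrkpl,tkzlk] -> 11 lines: gmsg wui rhq ltp icot lrkpl tkzlk wwaqw ooh fblg bwz
Hunk 3: at line 3 remove [icot] add [wus] -> 11 lines: gmsg wui rhq ltp wus lrkpl tkzlk wwaqw ooh fblg bwz
Hunk 4: at line 2 remove [ltp,wus,lrkpl] add [jbv,quz] -> 10 lines: gmsg wui rhq jbv quz tkzlk wwaqw ooh fblg bwz
Hunk 5: at line 5 remove [tkzlk,wwaqw,ooh] add [brpk,ycvth] -> 9 lines: gmsg wui rhq jbv quz brpk ycvth fblg bwz
Final line count: 9

Answer: 9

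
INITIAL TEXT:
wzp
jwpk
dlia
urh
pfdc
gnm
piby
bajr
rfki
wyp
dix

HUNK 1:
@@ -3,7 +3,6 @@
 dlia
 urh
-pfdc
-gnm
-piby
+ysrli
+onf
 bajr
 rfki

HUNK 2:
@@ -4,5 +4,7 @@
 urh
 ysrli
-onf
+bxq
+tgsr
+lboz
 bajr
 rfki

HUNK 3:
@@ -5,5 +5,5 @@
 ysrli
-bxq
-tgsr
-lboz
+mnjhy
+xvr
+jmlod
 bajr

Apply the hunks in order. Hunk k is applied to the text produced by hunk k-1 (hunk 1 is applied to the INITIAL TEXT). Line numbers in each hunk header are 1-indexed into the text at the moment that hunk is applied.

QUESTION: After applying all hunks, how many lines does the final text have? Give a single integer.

Answer: 12

Derivation:
Hunk 1: at line 3 remove [pfdc,gnm,piby] add [ysrli,onf] -> 10 lines: wzp jwpk dlia urh ysrli onf bajr rfki wyp dix
Hunk 2: at line 4 remove [onf] add [bxq,tgsr,lboz] -> 12 lines: wzp jwpk dlia urh ysrli bxq tgsr lboz bajr rfki wyp dix
Hunk 3: at line 5 remove [bxq,tgsr,lboz] add [mnjhy,xvr,jmlod] -> 12 lines: wzp jwpk dlia urh ysrli mnjhy xvr jmlod bajr rfki wyp dix
Final line count: 12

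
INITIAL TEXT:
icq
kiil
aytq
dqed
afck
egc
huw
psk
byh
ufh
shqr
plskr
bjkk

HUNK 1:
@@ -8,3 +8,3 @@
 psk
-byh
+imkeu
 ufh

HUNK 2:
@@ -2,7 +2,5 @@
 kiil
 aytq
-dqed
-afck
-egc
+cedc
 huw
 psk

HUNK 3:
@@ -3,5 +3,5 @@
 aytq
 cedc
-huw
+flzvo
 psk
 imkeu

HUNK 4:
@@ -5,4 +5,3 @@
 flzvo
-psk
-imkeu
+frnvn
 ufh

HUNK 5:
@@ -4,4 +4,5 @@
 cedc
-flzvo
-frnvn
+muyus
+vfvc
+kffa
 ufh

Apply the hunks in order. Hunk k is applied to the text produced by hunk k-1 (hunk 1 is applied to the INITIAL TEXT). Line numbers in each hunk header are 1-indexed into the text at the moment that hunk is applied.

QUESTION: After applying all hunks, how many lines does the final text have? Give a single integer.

Answer: 11

Derivation:
Hunk 1: at line 8 remove [byh] add [imkeu] -> 13 lines: icq kiil aytq dqed afck egc huw psk imkeu ufh shqr plskr bjkk
Hunk 2: at line 2 remove [dqed,afck,egc] add [cedc] -> 11 lines: icq kiil aytq cedc huw psk imkeu ufh shqr plskr bjkk
Hunk 3: at line 3 remove [huw] add [flzvo] -> 11 lines: icq kiil aytq cedc flzvo psk imkeu ufh shqr plskr bjkk
Hunk 4: at line 5 remove [psk,imkeu] add [frnvn] -> 10 lines: icq kiil aytq cedc flzvo frnvn ufh shqr plskr bjkk
Hunk 5: at line 4 remove [flzvo,frnvn] add [muyus,vfvc,kffa] -> 11 lines: icq kiil aytq cedc muyus vfvc kffa ufh shqr plskr bjkk
Final line count: 11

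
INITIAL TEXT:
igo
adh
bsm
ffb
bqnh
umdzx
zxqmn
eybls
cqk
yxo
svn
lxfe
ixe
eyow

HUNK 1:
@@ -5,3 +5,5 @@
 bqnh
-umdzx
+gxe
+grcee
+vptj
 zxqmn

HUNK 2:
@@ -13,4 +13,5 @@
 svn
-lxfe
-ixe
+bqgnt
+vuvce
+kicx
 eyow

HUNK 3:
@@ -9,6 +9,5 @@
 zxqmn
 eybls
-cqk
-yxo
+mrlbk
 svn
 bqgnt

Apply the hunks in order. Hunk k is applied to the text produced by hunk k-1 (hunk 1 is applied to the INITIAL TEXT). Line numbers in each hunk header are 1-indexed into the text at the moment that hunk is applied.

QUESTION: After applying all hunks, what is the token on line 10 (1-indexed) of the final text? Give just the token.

Answer: eybls

Derivation:
Hunk 1: at line 5 remove [umdzx] add [gxe,grcee,vptj] -> 16 lines: igo adh bsm ffb bqnh gxe grcee vptj zxqmn eybls cqk yxo svn lxfe ixe eyow
Hunk 2: at line 13 remove [lxfe,ixe] add [bqgnt,vuvce,kicx] -> 17 lines: igo adh bsm ffb bqnh gxe grcee vptj zxqmn eybls cqk yxo svn bqgnt vuvce kicx eyow
Hunk 3: at line 9 remove [cqk,yxo] add [mrlbk] -> 16 lines: igo adh bsm ffb bqnh gxe grcee vptj zxqmn eybls mrlbk svn bqgnt vuvce kicx eyow
Final line 10: eybls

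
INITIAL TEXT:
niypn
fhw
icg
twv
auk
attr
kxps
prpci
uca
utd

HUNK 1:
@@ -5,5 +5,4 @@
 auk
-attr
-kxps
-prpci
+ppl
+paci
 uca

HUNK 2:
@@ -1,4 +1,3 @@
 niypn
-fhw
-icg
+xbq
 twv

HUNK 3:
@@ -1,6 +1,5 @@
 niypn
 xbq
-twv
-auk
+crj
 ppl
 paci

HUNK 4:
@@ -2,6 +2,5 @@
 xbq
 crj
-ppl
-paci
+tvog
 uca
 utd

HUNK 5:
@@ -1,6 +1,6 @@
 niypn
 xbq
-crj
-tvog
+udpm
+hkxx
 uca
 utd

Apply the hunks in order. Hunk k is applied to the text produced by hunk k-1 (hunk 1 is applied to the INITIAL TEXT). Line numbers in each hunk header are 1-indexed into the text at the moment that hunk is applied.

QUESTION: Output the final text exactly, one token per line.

Hunk 1: at line 5 remove [attr,kxps,prpci] add [ppl,paci] -> 9 lines: niypn fhw icg twv auk ppl paci uca utd
Hunk 2: at line 1 remove [fhw,icg] add [xbq] -> 8 lines: niypn xbq twv auk ppl paci uca utd
Hunk 3: at line 1 remove [twv,auk] add [crj] -> 7 lines: niypn xbq crj ppl paci uca utd
Hunk 4: at line 2 remove [ppl,paci] add [tvog] -> 6 lines: niypn xbq crj tvog uca utd
Hunk 5: at line 1 remove [crj,tvog] add [udpm,hkxx] -> 6 lines: niypn xbq udpm hkxx uca utd

Answer: niypn
xbq
udpm
hkxx
uca
utd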